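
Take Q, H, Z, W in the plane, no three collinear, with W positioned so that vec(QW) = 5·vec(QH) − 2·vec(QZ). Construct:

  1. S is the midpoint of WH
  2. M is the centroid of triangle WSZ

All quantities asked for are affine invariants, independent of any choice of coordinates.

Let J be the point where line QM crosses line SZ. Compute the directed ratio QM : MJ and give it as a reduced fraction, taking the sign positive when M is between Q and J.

QM:MJ = -10

Choose coordinates Q = (0, 0), H = (1, 0), Z = (0, 1), W = (5, -2).
1. S is the midpoint of WH ⇒ S = (3, -1)
2. M is the centroid of triangle WSZ ⇒ M = (8/3, -2/3)
line QM meets SZ at J = (12/5, -3/5)
M = Q + t·(J−Q) with t = 10/9, so QM:MJ = 10/9:-1/9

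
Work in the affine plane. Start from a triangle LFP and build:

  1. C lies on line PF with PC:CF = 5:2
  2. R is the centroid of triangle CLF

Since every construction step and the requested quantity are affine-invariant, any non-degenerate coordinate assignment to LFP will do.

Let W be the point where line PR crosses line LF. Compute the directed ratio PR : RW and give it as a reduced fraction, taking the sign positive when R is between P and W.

Choose coordinates L = (0, 0), F = (1, 0), P = (0, 1).
1. C lies on line PF with PC:CF = 5:2 ⇒ C = (5/7, 2/7)
2. R is the centroid of triangle CLF ⇒ R = (4/7, 2/21)
line PR meets LF at W = (12/19, 0)
R = P + t·(W−P) with t = 19/21, so PR:RW = 19/21:2/21

PR:RW = 19/2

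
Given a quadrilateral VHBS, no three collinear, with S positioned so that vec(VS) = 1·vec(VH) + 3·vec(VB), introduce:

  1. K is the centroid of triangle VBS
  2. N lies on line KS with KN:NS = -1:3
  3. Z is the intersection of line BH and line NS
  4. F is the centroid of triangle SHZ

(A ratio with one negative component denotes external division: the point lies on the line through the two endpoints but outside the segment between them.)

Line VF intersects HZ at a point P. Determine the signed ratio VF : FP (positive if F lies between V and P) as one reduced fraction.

VF:FP = -2

Work in coordinates with V = (0, 0), H = (1, 0), B = (0, 1), S = (1, 3).
1. K is the centroid of triangle VBS ⇒ K = (1/3, 4/3)
2. N lies on line KS with KN:NS = -1:3 ⇒ N = (0, 1/2)
3. Z is the intersection of line BH and line NS ⇒ Z = (1/7, 6/7)
4. F is the centroid of triangle SHZ ⇒ F = (5/7, 9/7)
line VF meets HZ at P = (5/14, 9/14)
F = V + t·(P−V) with t = 2, so VF:FP = 2:-1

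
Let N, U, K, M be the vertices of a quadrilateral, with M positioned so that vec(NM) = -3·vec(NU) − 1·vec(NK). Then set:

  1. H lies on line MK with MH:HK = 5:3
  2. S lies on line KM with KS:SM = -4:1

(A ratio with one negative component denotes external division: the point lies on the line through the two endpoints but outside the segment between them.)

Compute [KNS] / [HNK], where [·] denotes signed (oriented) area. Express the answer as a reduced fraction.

[KNS]:[HNK] = -32/9

Work in coordinates with N = (0, 0), U = (1, 0), K = (0, 1), M = (-3, -1).
1. H lies on line MK with MH:HK = 5:3 ⇒ H = (-9/8, 1/4)
2. S lies on line KM with KS:SM = -4:1 ⇒ S = (-4, -5/3)
2·[KNS] = -4, 2·[HNK] = 9/8
[KNS]:[HNK] = -4:9/8 = -32/9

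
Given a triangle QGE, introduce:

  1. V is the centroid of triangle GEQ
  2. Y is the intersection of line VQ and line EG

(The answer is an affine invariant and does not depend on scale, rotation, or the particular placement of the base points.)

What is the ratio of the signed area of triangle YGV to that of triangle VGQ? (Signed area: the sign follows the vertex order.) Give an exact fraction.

[YGV]:[VGQ] = 1/2

Work in coordinates with Q = (0, 0), G = (1, 0), E = (0, 1).
1. V is the centroid of triangle GEQ ⇒ V = (1/3, 1/3)
2. Y is the intersection of line VQ and line EG ⇒ Y = (1/2, 1/2)
2·[YGV] = -1/6, 2·[VGQ] = -1/3
[YGV]:[VGQ] = -1/6:-1/3 = 1/2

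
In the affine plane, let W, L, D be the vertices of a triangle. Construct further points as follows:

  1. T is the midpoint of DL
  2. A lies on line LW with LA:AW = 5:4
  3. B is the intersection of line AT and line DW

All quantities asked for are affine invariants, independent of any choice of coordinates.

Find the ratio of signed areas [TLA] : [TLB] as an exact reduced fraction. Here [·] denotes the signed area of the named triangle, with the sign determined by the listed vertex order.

[TLA]:[TLB] = 1/9

Assign W = (0, 0), L = (1, 0), D = (0, 1) — the answer is frame-independent, so this choice is without loss of generality.
1. T is the midpoint of DL ⇒ T = (1/2, 1/2)
2. A lies on line LW with LA:AW = 5:4 ⇒ A = (4/9, 0)
3. B is the intersection of line AT and line DW ⇒ B = (0, -4)
2·[TLA] = -5/18, 2·[TLB] = -5/2
[TLA]:[TLB] = -5/18:-5/2 = 1/9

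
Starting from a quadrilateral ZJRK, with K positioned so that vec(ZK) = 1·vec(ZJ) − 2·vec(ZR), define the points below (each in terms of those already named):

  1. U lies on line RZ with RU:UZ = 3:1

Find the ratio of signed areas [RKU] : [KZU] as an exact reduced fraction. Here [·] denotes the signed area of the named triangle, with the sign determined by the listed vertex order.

[RKU]:[KZU] = 3

Work in coordinates with Z = (0, 0), J = (1, 0), R = (0, 1), K = (1, -2).
1. U lies on line RZ with RU:UZ = 3:1 ⇒ U = (0, 1/4)
2·[RKU] = -3/4, 2·[KZU] = -1/4
[RKU]:[KZU] = -3/4:-1/4 = 3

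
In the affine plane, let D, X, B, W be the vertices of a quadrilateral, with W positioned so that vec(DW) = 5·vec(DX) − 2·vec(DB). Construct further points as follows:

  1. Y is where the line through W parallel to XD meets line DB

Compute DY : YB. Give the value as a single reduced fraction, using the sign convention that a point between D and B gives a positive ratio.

DY:YB = -2/3

Assign D = (0, 0), X = (1, 0), B = (0, 1), W = (5, -2) — the answer is frame-independent, so this choice is without loss of generality.
1. Y is where the line through W parallel to XD meets line DB ⇒ Y = (0, -2)
Y = D + t·(B−D) with t = -2, so DY:YB = t:(1−t) = -2:3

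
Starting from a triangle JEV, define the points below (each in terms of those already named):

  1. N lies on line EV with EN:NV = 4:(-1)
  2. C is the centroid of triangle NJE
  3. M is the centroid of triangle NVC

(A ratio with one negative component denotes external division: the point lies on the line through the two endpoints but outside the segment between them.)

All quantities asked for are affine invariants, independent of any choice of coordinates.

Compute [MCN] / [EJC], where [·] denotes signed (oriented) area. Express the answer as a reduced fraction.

Choose coordinates J = (0, 0), E = (1, 0), V = (0, 1).
1. N lies on line EV with EN:NV = 4:(-1) ⇒ N = (-1/3, 4/3)
2. C is the centroid of triangle NJE ⇒ C = (2/9, 4/9)
3. M is the centroid of triangle NVC ⇒ M = (-1/27, 25/27)
2·[MCN] = -1/27, 2·[EJC] = -4/9
[MCN]:[EJC] = -1/27:-4/9 = 1/12

[MCN]:[EJC] = 1/12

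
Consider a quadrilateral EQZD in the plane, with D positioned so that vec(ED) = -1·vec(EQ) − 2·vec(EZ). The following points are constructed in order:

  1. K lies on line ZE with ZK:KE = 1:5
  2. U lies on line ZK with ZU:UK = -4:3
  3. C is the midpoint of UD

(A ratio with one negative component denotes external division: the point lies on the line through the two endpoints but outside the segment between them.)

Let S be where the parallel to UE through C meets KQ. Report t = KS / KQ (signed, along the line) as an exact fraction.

Set E = (0, 0), Q = (1, 0), Z = (0, 1), D = (-1, -2); any affine frame gives the same invariant.
1. K lies on line ZE with ZK:KE = 1:5 ⇒ K = (0, 5/6)
2. U lies on line ZK with ZU:UK = -4:3 ⇒ U = (0, 1/3)
3. C is the midpoint of UD ⇒ C = (-1/2, -5/6)
through C parallel to UE: direction (0, -1/3); meets KQ at S = (-1/2, 5/4)
S = K + t·(Q−K) with t = -1/2

t = -1/2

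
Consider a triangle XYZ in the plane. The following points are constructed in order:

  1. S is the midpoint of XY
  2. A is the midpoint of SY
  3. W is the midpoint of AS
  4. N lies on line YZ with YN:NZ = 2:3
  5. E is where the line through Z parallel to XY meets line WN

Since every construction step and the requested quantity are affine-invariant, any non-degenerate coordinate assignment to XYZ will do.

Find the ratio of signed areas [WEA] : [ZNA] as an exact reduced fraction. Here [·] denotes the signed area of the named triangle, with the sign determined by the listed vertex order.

[WEA]:[ZNA] = 5/6

Set X = (0, 0), Y = (1, 0), Z = (0, 1); any affine frame gives the same invariant.
1. S is the midpoint of XY ⇒ S = (1/2, 0)
2. A is the midpoint of SY ⇒ A = (3/4, 0)
3. W is the midpoint of AS ⇒ W = (5/8, 0)
4. N lies on line YZ with YN:NZ = 2:3 ⇒ N = (3/5, 2/5)
5. E is where the line through Z parallel to XY meets line WN ⇒ E = (9/16, 1)
2·[WEA] = -1/8, 2·[ZNA] = -3/20
[WEA]:[ZNA] = -1/8:-3/20 = 5/6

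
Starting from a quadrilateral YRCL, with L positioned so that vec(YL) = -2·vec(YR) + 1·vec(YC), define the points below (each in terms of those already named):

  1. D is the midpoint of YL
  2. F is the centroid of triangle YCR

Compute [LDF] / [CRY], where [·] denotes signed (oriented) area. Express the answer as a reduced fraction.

Assign Y = (0, 0), R = (1, 0), C = (0, 1), L = (-2, 1) — the answer is frame-independent, so this choice is without loss of generality.
1. D is the midpoint of YL ⇒ D = (-1, 1/2)
2. F is the centroid of triangle YCR ⇒ F = (1/3, 1/3)
2·[LDF] = 1/2, 2·[CRY] = -1
[LDF]:[CRY] = 1/2:-1 = -1/2

[LDF]:[CRY] = -1/2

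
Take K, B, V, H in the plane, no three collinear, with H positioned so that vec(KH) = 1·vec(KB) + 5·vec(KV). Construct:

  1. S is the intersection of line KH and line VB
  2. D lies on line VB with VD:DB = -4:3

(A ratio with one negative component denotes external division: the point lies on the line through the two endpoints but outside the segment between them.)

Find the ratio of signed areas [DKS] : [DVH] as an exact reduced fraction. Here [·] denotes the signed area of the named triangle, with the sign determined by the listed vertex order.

Choose coordinates K = (0, 0), B = (1, 0), V = (0, 1), H = (1, 5).
1. S is the intersection of line KH and line VB ⇒ S = (1/6, 5/6)
2. D lies on line VB with VD:DB = -4:3 ⇒ D = (4, -3)
2·[DKS] = -23/6, 2·[DVH] = -20
[DKS]:[DVH] = -23/6:-20 = 23/120

[DKS]:[DVH] = 23/120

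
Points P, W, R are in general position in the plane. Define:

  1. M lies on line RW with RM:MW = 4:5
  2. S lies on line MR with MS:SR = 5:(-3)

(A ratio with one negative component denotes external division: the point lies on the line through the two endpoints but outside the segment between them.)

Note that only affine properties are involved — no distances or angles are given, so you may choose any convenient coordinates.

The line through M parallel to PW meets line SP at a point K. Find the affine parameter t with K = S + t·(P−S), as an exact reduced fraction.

Assign P = (0, 0), W = (1, 0), R = (0, 1) — the answer is frame-independent, so this choice is without loss of generality.
1. M lies on line RW with RM:MW = 4:5 ⇒ M = (4/9, 5/9)
2. S lies on line MR with MS:SR = 5:(-3) ⇒ S = (-2/3, 5/3)
through M parallel to PW: direction (1, 0); meets SP at K = (-2/9, 5/9)
K = S + t·(P−S) with t = 2/3

t = 2/3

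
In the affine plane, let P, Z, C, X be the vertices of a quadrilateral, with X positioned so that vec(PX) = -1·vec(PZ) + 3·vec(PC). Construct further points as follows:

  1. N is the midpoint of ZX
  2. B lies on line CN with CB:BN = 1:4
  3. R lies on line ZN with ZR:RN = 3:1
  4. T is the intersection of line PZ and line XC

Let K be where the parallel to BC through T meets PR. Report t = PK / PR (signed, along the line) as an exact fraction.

t = 2

Work in coordinates with P = (0, 0), Z = (1, 0), C = (0, 1), X = (-1, 3).
1. N is the midpoint of ZX ⇒ N = (0, 3/2)
2. B lies on line CN with CB:BN = 1:4 ⇒ B = (0, 11/10)
3. R lies on line ZN with ZR:RN = 3:1 ⇒ R = (1/4, 9/8)
4. T is the intersection of line PZ and line XC ⇒ T = (1/2, 0)
through T parallel to BC: direction (0, -1/10); meets PR at K = (1/2, 9/4)
K = P + t·(R−P) with t = 2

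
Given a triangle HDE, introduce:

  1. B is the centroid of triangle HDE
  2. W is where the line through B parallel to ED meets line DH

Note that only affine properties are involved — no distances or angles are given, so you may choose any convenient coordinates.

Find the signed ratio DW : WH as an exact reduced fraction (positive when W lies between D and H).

DW:WH = 1/2

Set H = (0, 0), D = (1, 0), E = (0, 1); any affine frame gives the same invariant.
1. B is the centroid of triangle HDE ⇒ B = (1/3, 1/3)
2. W is where the line through B parallel to ED meets line DH ⇒ W = (2/3, 0)
W = D + t·(H−D) with t = 1/3, so DW:WH = t:(1−t) = 1/3:2/3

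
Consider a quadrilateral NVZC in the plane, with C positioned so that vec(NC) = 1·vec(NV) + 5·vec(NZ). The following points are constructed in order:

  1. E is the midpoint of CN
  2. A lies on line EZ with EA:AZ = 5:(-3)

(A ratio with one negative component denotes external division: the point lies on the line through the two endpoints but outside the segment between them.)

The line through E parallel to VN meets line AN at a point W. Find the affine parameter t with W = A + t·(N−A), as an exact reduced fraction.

Set N = (0, 0), V = (1, 0), Z = (0, 1), C = (1, 5); any affine frame gives the same invariant.
1. E is the midpoint of CN ⇒ E = (1/2, 5/2)
2. A lies on line EZ with EA:AZ = 5:(-3) ⇒ A = (-3/4, -5/4)
through E parallel to VN: direction (-1, 0); meets AN at W = (3/2, 5/2)
W = A + t·(N−A) with t = 3

t = 3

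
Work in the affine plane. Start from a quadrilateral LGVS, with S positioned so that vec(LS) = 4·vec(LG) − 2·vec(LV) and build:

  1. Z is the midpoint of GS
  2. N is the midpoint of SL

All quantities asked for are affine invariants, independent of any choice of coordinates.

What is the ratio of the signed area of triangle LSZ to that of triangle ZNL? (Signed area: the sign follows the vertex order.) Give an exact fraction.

[LSZ]:[ZNL] = -2

Assign L = (0, 0), G = (1, 0), V = (0, 1), S = (4, -2) — the answer is frame-independent, so this choice is without loss of generality.
1. Z is the midpoint of GS ⇒ Z = (5/2, -1)
2. N is the midpoint of SL ⇒ N = (2, -1)
2·[LSZ] = 1, 2·[ZNL] = -1/2
[LSZ]:[ZNL] = 1:-1/2 = -2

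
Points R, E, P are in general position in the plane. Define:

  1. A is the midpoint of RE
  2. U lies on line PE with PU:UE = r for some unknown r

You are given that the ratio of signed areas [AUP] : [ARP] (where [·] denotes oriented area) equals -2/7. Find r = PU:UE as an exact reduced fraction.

Set R = (0, 0), E = (1, 0), P = (0, 1); any affine frame gives the same invariant.
1. A is the midpoint of RE ⇒ A = (1/2, 0)
2. With PU:UE = r, write λ = r/(r+1) so U = P + λ·(E−P); U is affine-linear in λ
Every point depending on U is an affine combination of U and λ-independent points, so each such coordinate is linear in λ; the λ² term in each signed area is a multiple of (E−P)×(E−P) = 0, so 2·[AUP] and 2·[ARP] are each linear in λ. Evaluating at λ=0 and λ=1:
  2·[AUP] = 1/2·λ,   2·[ARP] = -1/2
So [AUP]:[ARP] = (1/2·λ) / (-1/2). Setting this equal to -2/7:
  1/2·λ = -2/7·(-1/2)  ⇒  λ = 2/7
Then r = λ/(1−λ) = (2/7)/(5/7) = 2/5. Check: with r = 2/5, U = (2/7, 5/7) and [AUP]:[ARP] = -2/7 as required.

r = 2/5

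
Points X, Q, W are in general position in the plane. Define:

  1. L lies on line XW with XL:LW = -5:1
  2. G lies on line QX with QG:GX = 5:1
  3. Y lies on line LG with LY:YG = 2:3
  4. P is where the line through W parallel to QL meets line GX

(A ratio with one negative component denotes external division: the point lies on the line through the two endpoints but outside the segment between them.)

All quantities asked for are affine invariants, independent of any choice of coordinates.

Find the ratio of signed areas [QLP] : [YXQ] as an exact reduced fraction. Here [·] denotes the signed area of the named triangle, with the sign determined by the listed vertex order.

Assign X = (0, 0), Q = (1, 0), W = (0, 1) — the answer is frame-independent, so this choice is without loss of generality.
1. L lies on line XW with XL:LW = -5:1 ⇒ L = (0, 5/4)
2. G lies on line QX with QG:GX = 5:1 ⇒ G = (1/6, 0)
3. Y lies on line LG with LY:YG = 2:3 ⇒ Y = (1/15, 3/4)
4. P is where the line through W parallel to QL meets line GX ⇒ P = (4/5, 0)
2·[QLP] = 1/4, 2·[YXQ] = 3/4
[QLP]:[YXQ] = 1/4:3/4 = 1/3

[QLP]:[YXQ] = 1/3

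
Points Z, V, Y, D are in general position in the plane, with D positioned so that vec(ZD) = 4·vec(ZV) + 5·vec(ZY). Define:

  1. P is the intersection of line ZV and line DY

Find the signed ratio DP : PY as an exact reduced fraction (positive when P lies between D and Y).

DP:PY = -5

Set Z = (0, 0), V = (1, 0), Y = (0, 1), D = (4, 5); any affine frame gives the same invariant.
1. P is the intersection of line ZV and line DY ⇒ P = (-1, 0)
P = D + t·(Y−D) with t = 5/4, so DP:PY = t:(1−t) = 5/4:-1/4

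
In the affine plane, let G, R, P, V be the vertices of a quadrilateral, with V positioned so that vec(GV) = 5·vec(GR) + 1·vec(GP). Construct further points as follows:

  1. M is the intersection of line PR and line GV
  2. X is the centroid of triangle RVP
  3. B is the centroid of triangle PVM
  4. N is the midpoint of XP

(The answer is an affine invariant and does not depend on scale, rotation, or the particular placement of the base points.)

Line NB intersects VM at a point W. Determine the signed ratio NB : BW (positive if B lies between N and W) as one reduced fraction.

Work in coordinates with G = (0, 0), R = (1, 0), P = (0, 1), V = (5, 1).
1. M is the intersection of line PR and line GV ⇒ M = (5/6, 1/6)
2. X is the centroid of triangle RVP ⇒ X = (2, 2/3)
3. B is the centroid of triangle PVM ⇒ B = (35/18, 13/18)
4. N is the midpoint of XP ⇒ N = (1, 5/6)
line NB meets VM at W = (485/162, 97/162)
B = N + t·(W−N) with t = 9/19, so NB:BW = 9/19:10/19

NB:BW = 9/10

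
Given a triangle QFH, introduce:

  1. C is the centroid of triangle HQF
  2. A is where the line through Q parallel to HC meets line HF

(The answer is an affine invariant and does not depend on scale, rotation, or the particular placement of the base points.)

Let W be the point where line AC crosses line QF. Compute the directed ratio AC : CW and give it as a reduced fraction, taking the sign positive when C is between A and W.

Choose coordinates Q = (0, 0), F = (1, 0), H = (0, 1).
1. C is the centroid of triangle HQF ⇒ C = (1/3, 1/3)
2. A is where the line through Q parallel to HC meets line HF ⇒ A = (-1, 2)
line AC meets QF at W = (3/5, 0)
C = A + t·(W−A) with t = 5/6, so AC:CW = 5/6:1/6

AC:CW = 5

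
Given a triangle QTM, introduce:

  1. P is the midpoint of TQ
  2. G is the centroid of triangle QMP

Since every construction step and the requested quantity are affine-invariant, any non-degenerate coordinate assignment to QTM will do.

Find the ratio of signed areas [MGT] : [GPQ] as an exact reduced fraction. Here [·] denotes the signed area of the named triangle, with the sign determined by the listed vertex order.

[MGT]:[GPQ] = -3

Assign Q = (0, 0), T = (1, 0), M = (0, 1) — the answer is frame-independent, so this choice is without loss of generality.
1. P is the midpoint of TQ ⇒ P = (1/2, 0)
2. G is the centroid of triangle QMP ⇒ G = (1/6, 1/3)
2·[MGT] = 1/2, 2·[GPQ] = -1/6
[MGT]:[GPQ] = 1/2:-1/6 = -3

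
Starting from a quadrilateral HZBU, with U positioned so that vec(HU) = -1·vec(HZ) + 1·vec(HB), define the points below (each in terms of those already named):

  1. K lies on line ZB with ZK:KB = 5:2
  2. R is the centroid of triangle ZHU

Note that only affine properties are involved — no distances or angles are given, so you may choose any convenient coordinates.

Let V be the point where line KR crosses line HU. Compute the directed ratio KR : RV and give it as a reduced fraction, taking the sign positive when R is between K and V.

KR:RV = 2

Work in coordinates with H = (0, 0), Z = (1, 0), B = (0, 1), U = (-1, 1).
1. K lies on line ZB with ZK:KB = 5:2 ⇒ K = (2/7, 5/7)
2. R is the centroid of triangle ZHU ⇒ R = (0, 1/3)
line KR meets HU at V = (-1/7, 1/7)
R = K + t·(V−K) with t = 2/3, so KR:RV = 2/3:1/3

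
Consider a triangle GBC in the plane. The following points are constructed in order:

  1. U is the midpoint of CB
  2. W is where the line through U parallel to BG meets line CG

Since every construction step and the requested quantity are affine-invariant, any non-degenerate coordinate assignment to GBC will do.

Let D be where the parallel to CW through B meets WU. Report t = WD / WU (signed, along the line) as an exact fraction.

Set G = (0, 0), B = (1, 0), C = (0, 1); any affine frame gives the same invariant.
1. U is the midpoint of CB ⇒ U = (1/2, 1/2)
2. W is where the line through U parallel to BG meets line CG ⇒ W = (0, 1/2)
through B parallel to CW: direction (0, -1/2); meets WU at D = (1, 1/2)
D = W + t·(U−W) with t = 2

t = 2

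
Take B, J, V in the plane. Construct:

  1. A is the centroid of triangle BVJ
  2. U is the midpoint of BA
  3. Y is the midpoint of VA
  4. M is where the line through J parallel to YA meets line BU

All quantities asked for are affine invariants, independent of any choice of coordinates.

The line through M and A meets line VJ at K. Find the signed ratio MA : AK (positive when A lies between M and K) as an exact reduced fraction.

MA:AK = -2

Set B = (0, 0), J = (1, 0), V = (0, 1); any affine frame gives the same invariant.
1. A is the centroid of triangle BVJ ⇒ A = (1/3, 1/3)
2. U is the midpoint of BA ⇒ U = (1/6, 1/6)
3. Y is the midpoint of VA ⇒ Y = (1/6, 2/3)
4. M is where the line through J parallel to YA meets line BU ⇒ M = (2/3, 2/3)
line MA meets VJ at K = (1/2, 1/2)
A = M + t·(K−M) with t = 2, so MA:AK = 2:-1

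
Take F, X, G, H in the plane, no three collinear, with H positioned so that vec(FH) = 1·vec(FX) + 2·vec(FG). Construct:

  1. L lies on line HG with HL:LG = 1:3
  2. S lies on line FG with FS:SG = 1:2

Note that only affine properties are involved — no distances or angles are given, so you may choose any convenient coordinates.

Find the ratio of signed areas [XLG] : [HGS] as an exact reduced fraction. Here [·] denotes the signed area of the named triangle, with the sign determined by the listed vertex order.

Choose coordinates F = (0, 0), X = (1, 0), G = (0, 1), H = (1, 2).
1. L lies on line HG with HL:LG = 1:3 ⇒ L = (3/4, 7/4)
2. S lies on line FG with FS:SG = 1:2 ⇒ S = (0, 1/3)
2·[XLG] = 3/2, 2·[HGS] = 2/3
[XLG]:[HGS] = 3/2:2/3 = 9/4

[XLG]:[HGS] = 9/4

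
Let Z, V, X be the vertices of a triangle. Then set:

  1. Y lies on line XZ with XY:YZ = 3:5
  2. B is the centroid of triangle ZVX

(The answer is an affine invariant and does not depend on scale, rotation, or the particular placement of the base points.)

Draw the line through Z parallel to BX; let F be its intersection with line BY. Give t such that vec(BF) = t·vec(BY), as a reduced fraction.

t = 8/3

Assign Z = (0, 0), V = (1, 0), X = (0, 1) — the answer is frame-independent, so this choice is without loss of generality.
1. Y lies on line XZ with XY:YZ = 3:5 ⇒ Y = (0, 5/8)
2. B is the centroid of triangle ZVX ⇒ B = (1/3, 1/3)
through Z parallel to BX: direction (-1/3, 2/3); meets BY at F = (-5/9, 10/9)
F = B + t·(Y−B) with t = 8/3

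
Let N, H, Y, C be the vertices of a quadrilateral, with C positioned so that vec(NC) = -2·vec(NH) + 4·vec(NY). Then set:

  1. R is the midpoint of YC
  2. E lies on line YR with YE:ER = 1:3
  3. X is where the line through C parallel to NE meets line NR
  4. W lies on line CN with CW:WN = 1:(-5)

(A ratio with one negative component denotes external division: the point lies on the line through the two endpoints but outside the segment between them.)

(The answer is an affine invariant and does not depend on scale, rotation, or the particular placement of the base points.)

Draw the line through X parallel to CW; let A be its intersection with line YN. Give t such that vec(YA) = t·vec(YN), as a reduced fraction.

t = -1/6

Set N = (0, 0), H = (1, 0), Y = (0, 1), C = (-2, 4); any affine frame gives the same invariant.
1. R is the midpoint of YC ⇒ R = (-1, 5/2)
2. E lies on line YR with YE:ER = 1:3 ⇒ E = (-1/4, 11/8)
3. X is where the line through C parallel to NE meets line NR ⇒ X = (-7/3, 35/6)
4. W lies on line CN with CW:WN = 1:(-5) ⇒ W = (-5/2, 5)
through X parallel to CW: direction (-1/2, 1); meets YN at A = (0, 7/6)
A = Y + t·(N−Y) with t = -1/6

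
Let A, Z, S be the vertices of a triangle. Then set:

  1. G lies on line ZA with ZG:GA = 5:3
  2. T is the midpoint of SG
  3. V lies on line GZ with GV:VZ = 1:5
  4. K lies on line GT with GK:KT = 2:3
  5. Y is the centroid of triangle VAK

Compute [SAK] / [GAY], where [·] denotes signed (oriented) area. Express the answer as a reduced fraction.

[SAK]:[GAY] = -12

Set A = (0, 0), Z = (1, 0), S = (0, 1); any affine frame gives the same invariant.
1. G lies on line ZA with ZG:GA = 5:3 ⇒ G = (3/8, 0)
2. T is the midpoint of SG ⇒ T = (3/16, 1/2)
3. V lies on line GZ with GV:VZ = 1:5 ⇒ V = (23/48, 0)
4. K lies on line GT with GK:KT = 2:3 ⇒ K = (3/10, 1/5)
5. Y is the centroid of triangle VAK ⇒ Y = (187/720, 1/15)
2·[SAK] = 3/10, 2·[GAY] = -1/40
[SAK]:[GAY] = 3/10:-1/40 = -12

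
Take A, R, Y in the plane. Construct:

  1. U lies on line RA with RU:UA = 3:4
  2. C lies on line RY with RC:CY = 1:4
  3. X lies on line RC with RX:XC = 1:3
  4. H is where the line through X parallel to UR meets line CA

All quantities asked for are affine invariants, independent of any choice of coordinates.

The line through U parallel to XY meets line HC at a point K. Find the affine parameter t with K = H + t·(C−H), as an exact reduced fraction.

t = 3/7

Work in coordinates with A = (0, 0), R = (1, 0), Y = (0, 1).
1. U lies on line RA with RU:UA = 3:4 ⇒ U = (4/7, 0)
2. C lies on line RY with RC:CY = 1:4 ⇒ C = (4/5, 1/5)
3. X lies on line RC with RX:XC = 1:3 ⇒ X = (19/20, 1/20)
4. H is where the line through X parallel to UR meets line CA ⇒ H = (1/5, 1/20)
through U parallel to XY: direction (-19/20, 19/20); meets HC at K = (16/35, 4/35)
K = H + t·(C−H) with t = 3/7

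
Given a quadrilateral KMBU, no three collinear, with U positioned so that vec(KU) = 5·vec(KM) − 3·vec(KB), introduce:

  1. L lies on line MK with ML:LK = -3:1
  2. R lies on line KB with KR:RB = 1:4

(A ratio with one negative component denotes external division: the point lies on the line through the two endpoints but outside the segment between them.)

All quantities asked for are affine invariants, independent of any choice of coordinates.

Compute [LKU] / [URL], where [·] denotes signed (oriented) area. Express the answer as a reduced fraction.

Assign K = (0, 0), M = (1, 0), B = (0, 1), U = (5, -3) — the answer is frame-independent, so this choice is without loss of generality.
1. L lies on line MK with ML:LK = -3:1 ⇒ L = (-1/2, 0)
2. R lies on line KB with KR:RB = 1:4 ⇒ R = (0, 1/5)
2·[LKU] = -3/2, 2·[URL] = 13/5
[LKU]:[URL] = -3/2:13/5 = -15/26

[LKU]:[URL] = -15/26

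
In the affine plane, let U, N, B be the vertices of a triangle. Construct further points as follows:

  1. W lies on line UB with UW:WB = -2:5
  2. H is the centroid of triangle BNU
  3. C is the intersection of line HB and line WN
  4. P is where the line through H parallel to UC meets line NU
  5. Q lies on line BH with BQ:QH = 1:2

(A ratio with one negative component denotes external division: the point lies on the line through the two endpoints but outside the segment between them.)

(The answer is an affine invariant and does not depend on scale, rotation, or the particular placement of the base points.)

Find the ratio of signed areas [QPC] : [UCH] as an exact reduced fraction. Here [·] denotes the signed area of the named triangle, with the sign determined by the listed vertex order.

[QPC]:[UCH] = -148/63

Set U = (0, 0), N = (1, 0), B = (0, 1); any affine frame gives the same invariant.
1. W lies on line UB with UW:WB = -2:5 ⇒ W = (0, -2/3)
2. H is the centroid of triangle BNU ⇒ H = (1/3, 1/3)
3. C is the intersection of line HB and line WN ⇒ C = (5/8, -1/4)
4. P is where the line through H parallel to UC meets line NU ⇒ P = (7/6, 0)
5. Q lies on line BH with BQ:QH = 1:2 ⇒ Q = (1/9, 7/9)
2·[QPC] = -37/54, 2·[UCH] = 7/24
[QPC]:[UCH] = -37/54:7/24 = -148/63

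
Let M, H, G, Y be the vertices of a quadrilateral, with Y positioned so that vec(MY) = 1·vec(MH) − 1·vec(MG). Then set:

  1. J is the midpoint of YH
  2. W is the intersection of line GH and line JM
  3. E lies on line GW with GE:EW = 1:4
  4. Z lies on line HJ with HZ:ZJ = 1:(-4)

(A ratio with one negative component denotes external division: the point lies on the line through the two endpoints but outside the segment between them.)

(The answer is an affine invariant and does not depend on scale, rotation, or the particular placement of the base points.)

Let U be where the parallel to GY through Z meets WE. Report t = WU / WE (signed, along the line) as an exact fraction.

Choose coordinates M = (0, 0), H = (1, 0), G = (0, 1), Y = (1, -1).
1. J is the midpoint of YH ⇒ J = (1, -1/2)
2. W is the intersection of line GH and line JM ⇒ W = (2, -1)
3. E lies on line GW with GE:EW = 1:4 ⇒ E = (2/5, 3/5)
4. Z lies on line HJ with HZ:ZJ = 1:(-4) ⇒ Z = (1, 1/6)
through Z parallel to GY: direction (1, -2); meets WE at U = (7/6, -1/6)
U = W + t·(E−W) with t = 25/48

t = 25/48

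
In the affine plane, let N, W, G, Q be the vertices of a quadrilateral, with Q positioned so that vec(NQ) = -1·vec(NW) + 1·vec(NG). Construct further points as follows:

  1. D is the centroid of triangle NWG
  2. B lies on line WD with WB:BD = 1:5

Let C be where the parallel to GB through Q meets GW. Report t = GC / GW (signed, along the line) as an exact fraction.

Work in coordinates with N = (0, 0), W = (1, 0), G = (0, 1), Q = (-1, 1).
1. D is the centroid of triangle NWG ⇒ D = (1/3, 1/3)
2. B lies on line WD with WB:BD = 1:5 ⇒ B = (8/9, 1/18)
through Q parallel to GB: direction (8/9, -17/18); meets GW at C = (-17, 18)
C = G + t·(W−G) with t = -17

t = -17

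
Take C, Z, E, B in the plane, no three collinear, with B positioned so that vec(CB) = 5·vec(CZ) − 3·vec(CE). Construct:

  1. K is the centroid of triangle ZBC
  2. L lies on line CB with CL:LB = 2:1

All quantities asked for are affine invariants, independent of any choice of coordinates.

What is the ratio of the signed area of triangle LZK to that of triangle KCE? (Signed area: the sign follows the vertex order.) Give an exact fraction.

[LZK]:[KCE] = -1/6

Work in coordinates with C = (0, 0), Z = (1, 0), E = (0, 1), B = (5, -3).
1. K is the centroid of triangle ZBC ⇒ K = (2, -1)
2. L lies on line CB with CL:LB = 2:1 ⇒ L = (10/3, -2)
2·[LZK] = 1/3, 2·[KCE] = -2
[LZK]:[KCE] = 1/3:-2 = -1/6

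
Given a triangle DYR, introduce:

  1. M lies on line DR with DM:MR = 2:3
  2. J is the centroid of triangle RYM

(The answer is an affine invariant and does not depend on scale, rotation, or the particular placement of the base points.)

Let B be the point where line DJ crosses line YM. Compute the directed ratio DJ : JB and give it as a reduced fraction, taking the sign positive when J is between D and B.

Choose coordinates D = (0, 0), Y = (1, 0), R = (0, 1).
1. M lies on line DR with DM:MR = 2:3 ⇒ M = (0, 2/5)
2. J is the centroid of triangle RYM ⇒ J = (1/3, 7/15)
line DJ meets YM at B = (2/9, 14/45)
J = D + t·(B−D) with t = 3/2, so DJ:JB = 3/2:-1/2

DJ:JB = -3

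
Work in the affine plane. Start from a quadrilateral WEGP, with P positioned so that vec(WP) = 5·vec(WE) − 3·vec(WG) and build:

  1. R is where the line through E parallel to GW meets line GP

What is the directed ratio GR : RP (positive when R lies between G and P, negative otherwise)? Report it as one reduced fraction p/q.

GR:RP = 1/4

Choose coordinates W = (0, 0), E = (1, 0), G = (0, 1), P = (5, -3).
1. R is where the line through E parallel to GW meets line GP ⇒ R = (1, 1/5)
R = G + t·(P−G) with t = 1/5, so GR:RP = t:(1−t) = 1/5:4/5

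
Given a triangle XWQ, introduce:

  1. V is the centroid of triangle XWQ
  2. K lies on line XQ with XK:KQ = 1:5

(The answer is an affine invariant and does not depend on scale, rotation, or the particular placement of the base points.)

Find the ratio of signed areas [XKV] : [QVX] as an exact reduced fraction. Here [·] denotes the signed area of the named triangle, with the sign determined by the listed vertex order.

Set X = (0, 0), W = (1, 0), Q = (0, 1); any affine frame gives the same invariant.
1. V is the centroid of triangle XWQ ⇒ V = (1/3, 1/3)
2. K lies on line XQ with XK:KQ = 1:5 ⇒ K = (0, 1/6)
2·[XKV] = -1/18, 2·[QVX] = -1/3
[XKV]:[QVX] = -1/18:-1/3 = 1/6

[XKV]:[QVX] = 1/6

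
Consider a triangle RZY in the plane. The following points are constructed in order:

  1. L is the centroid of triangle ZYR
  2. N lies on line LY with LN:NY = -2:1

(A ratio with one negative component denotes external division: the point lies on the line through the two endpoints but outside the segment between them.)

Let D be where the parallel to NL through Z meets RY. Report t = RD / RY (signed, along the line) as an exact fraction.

Work in coordinates with R = (0, 0), Z = (1, 0), Y = (0, 1).
1. L is the centroid of triangle ZYR ⇒ L = (1/3, 1/3)
2. N lies on line LY with LN:NY = -2:1 ⇒ N = (-1/3, 5/3)
through Z parallel to NL: direction (2/3, -4/3); meets RY at D = (0, 2)
D = R + t·(Y−R) with t = 2

t = 2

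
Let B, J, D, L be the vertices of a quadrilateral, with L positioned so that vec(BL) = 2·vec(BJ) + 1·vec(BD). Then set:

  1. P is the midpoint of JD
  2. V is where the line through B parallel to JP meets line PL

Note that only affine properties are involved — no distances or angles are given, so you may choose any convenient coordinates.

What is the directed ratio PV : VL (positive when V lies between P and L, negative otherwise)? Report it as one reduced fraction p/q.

Assign B = (0, 0), J = (1, 0), D = (0, 1), L = (2, 1) — the answer is frame-independent, so this choice is without loss of generality.
1. P is the midpoint of JD ⇒ P = (1/2, 1/2)
2. V is where the line through B parallel to JP meets line PL ⇒ V = (-1/4, 1/4)
V = P + t·(L−P) with t = -1/2, so PV:VL = t:(1−t) = -1/2:3/2

PV:VL = -1/3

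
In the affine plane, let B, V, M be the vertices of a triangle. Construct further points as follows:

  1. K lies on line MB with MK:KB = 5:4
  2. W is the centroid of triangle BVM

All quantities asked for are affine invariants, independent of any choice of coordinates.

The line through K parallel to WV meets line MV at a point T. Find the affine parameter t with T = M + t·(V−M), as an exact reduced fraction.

Set B = (0, 0), V = (1, 0), M = (0, 1); any affine frame gives the same invariant.
1. K lies on line MB with MK:KB = 5:4 ⇒ K = (0, 4/9)
2. W is the centroid of triangle BVM ⇒ W = (1/3, 1/3)
through K parallel to WV: direction (2/3, -1/3); meets MV at T = (10/9, -1/9)
T = M + t·(V−M) with t = 10/9

t = 10/9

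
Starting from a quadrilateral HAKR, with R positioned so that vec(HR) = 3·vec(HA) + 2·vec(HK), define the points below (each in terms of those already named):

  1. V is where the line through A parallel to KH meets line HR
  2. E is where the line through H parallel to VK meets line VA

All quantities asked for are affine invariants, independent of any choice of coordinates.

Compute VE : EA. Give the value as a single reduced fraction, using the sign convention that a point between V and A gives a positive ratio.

VE:EA = -3

Set H = (0, 0), A = (1, 0), K = (0, 1), R = (3, 2); any affine frame gives the same invariant.
1. V is where the line through A parallel to KH meets line HR ⇒ V = (1, 2/3)
2. E is where the line through H parallel to VK meets line VA ⇒ E = (1, -1/3)
E = V + t·(A−V) with t = 3/2, so VE:EA = t:(1−t) = 3/2:-1/2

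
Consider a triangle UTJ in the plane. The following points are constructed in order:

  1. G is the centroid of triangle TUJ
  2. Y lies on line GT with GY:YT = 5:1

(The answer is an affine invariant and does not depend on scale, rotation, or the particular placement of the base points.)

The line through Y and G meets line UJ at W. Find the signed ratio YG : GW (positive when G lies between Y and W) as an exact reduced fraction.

YG:GW = 5/3

Assign U = (0, 0), T = (1, 0), J = (0, 1) — the answer is frame-independent, so this choice is without loss of generality.
1. G is the centroid of triangle TUJ ⇒ G = (1/3, 1/3)
2. Y lies on line GT with GY:YT = 5:1 ⇒ Y = (8/9, 1/18)
line YG meets UJ at W = (0, 1/2)
G = Y + t·(W−Y) with t = 5/8, so YG:GW = 5/8:3/8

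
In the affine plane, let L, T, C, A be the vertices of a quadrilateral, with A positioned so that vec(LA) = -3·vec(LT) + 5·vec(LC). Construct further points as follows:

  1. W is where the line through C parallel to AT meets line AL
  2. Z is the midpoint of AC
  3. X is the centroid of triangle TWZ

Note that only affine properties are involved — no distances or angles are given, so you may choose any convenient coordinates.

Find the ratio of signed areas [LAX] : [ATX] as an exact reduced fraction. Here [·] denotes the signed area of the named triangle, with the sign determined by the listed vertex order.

Choose coordinates L = (0, 0), T = (1, 0), C = (0, 1), A = (-3, 5).
1. W is where the line through C parallel to AT meets line AL ⇒ W = (-12/5, 4)
2. Z is the midpoint of AC ⇒ Z = (-3/2, 3)
3. X is the centroid of triangle TWZ ⇒ X = (-29/30, 7/3)
2·[LAX] = -13/6, 2·[ATX] = -1/2
[LAX]:[ATX] = -13/6:-1/2 = 13/3

[LAX]:[ATX] = 13/3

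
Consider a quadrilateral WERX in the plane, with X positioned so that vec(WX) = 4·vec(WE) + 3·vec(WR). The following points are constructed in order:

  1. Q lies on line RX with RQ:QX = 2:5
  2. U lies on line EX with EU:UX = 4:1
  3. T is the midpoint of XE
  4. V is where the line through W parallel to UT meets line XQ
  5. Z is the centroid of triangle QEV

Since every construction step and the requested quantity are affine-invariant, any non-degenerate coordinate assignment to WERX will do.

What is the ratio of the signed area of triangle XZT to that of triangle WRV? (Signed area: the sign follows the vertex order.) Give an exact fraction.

[XZT]:[WRV] = -17/28

Assign W = (0, 0), E = (1, 0), R = (0, 1), X = (4, 3) — the answer is frame-independent, so this choice is without loss of generality.
1. Q lies on line RX with RQ:QX = 2:5 ⇒ Q = (8/7, 11/7)
2. U lies on line EX with EU:UX = 4:1 ⇒ U = (17/5, 12/5)
3. T is the midpoint of XE ⇒ T = (5/2, 3/2)
4. V is where the line through W parallel to UT meets line XQ ⇒ V = (2, 2)
5. Z is the centroid of triangle QEV ⇒ Z = (29/21, 25/21)
2·[XZT] = 17/14, 2·[WRV] = -2
[XZT]:[WRV] = 17/14:-2 = -17/28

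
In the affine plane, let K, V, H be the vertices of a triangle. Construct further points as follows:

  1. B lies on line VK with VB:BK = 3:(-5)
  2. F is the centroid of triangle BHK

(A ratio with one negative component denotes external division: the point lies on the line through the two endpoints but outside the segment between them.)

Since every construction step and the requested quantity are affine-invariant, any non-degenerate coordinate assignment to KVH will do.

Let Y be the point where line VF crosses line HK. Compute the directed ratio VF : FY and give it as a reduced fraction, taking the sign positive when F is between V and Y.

Choose coordinates K = (0, 0), V = (1, 0), H = (0, 1).
1. B lies on line VK with VB:BK = 3:(-5) ⇒ B = (5/2, 0)
2. F is the centroid of triangle BHK ⇒ F = (5/6, 1/3)
line VF meets HK at Y = (0, 2)
F = V + t·(Y−V) with t = 1/6, so VF:FY = 1/6:5/6

VF:FY = 1/5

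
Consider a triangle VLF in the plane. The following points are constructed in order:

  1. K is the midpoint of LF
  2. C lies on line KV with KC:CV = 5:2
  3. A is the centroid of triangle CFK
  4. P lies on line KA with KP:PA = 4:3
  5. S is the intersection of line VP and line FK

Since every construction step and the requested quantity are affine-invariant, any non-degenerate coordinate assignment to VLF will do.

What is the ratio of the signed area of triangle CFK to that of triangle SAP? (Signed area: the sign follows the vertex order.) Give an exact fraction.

[CFK]:[SAP] = -127/4

Choose coordinates V = (0, 0), L = (1, 0), F = (0, 1).
1. K is the midpoint of LF ⇒ K = (1/2, 1/2)
2. C lies on line KV with KC:CV = 5:2 ⇒ C = (1/7, 1/7)
3. A is the centroid of triangle CFK ⇒ A = (3/14, 23/42)
4. P lies on line KA with KP:PA = 4:3 ⇒ P = (33/98, 155/294)
5. S is the intersection of line VP and line FK ⇒ S = (99/254, 155/254)
2·[CFK] = -5/14, 2·[SAP] = 10/889
[CFK]:[SAP] = -5/14:10/889 = -127/4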